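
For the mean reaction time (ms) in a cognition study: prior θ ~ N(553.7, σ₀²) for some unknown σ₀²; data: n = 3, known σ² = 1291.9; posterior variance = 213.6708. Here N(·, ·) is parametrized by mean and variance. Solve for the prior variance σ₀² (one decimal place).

Posterior precision equals prior precision plus data precision: 1/σ_n² = 1/σ₀² + n/σ².
So 1/σ₀² = 1/213.6708 − 3/1291.9 = 0.004680 − 0.002322 = 0.002358.
Hence σ₀² = 1/0.002358 ≈ 424.1.

σ₀² = 424.1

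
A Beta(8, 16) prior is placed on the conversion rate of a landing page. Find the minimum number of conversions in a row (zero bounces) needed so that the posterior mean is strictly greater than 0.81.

k = 61

After k conversions and 0 bounces the posterior is Beta(8+k, 16), with mean (8+k)/(8+16+k).
Set (8+k)/(24+k) > 0.81 and solve: k > (0.81·24 − 8)/(1 − 0.81) = 60.211.
The smallest integer exceeding 60.211 is 61, and checking k=61: (69)/(85) = 0.8118 > 0.81.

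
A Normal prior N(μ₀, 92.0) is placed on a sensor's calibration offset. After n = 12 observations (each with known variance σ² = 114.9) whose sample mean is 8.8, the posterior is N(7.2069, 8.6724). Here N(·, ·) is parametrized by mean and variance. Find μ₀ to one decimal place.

μ₀ = -8.1

With known observation variance, the Normal–Normal posterior has precision τ_n = τ₀ + n/σ² and mean μ_n = (τ₀μ₀ + (n/σ²)x̄)/τ_n.
Here τ₀ = 1/92.0 = 0.010870 and τ_data = 12/114.9 = 0.104439, so τ_n = 0.115309.
Rearranging for μ₀: μ₀ = (μ_n·τ_n − τ_data·x̄)/τ₀ = (7.2069·0.115309 − 0.104439·8.8) / 0.010870 = -0.088043/0.010870 ≈ -8.1.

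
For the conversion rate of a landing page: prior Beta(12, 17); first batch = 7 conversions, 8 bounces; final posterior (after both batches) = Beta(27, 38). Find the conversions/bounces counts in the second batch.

Sequential conjugate updates are equivalent to a single update on the pooled data, so total successes = posterior α − prior α and total failures = posterior β − prior β.
Total across both batches: 27−12=15 conversions, 38−17=21 bounces.
Subtract the first batch: 15−7=8 conversions and 21−8=13 bounces.

8 conversions and 13 bounces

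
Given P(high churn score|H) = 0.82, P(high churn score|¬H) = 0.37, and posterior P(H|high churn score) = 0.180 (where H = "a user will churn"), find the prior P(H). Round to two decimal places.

Bayes' rule in odds form gives O(H|E) = O(H)·[P(E|H)/P(E|¬H)], hence O(H) = O(H|E)/LR.
Posterior odds = 0.180/(1−0.180) = 0.2195. LR = 0.82/0.37 = 2.2162.
Prior odds = 0.2195/2.2162 = 0.0990, so P(H) = 0.0990/(1+0.0990) ≈ 0.09.

P(H) = 0.09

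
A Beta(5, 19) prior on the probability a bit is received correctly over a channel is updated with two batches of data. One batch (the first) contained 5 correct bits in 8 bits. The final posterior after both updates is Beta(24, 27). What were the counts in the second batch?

14 correct bits and 5 errors

Sequential conjugate updates are equivalent to a single update on the pooled data, so total successes = posterior α − prior α and total failures = posterior β − prior β.
Total across both batches: 24−5=19 correct bits, 27−19=8 errors.
Subtract the first batch: 19−5=14 correct bits and 8−3=5 errors.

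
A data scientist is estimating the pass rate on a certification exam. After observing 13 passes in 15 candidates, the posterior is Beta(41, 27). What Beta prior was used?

A Beta(a, b) prior with s successes and f failures in binomial data gives a Beta(a+s, b+f) posterior.
So a = 41 − 13 = 28 and b = 27 − 2 = 25.

Beta(28, 25)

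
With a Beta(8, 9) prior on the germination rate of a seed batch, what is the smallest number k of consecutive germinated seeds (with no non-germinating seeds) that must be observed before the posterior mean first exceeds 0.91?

After k germinated seeds and 0 non-germinating seeds the posterior is Beta(8+k, 9), with mean (8+k)/(8+9+k).
Set (8+k)/(17+k) > 0.91 and solve: k > (0.91·17 − 8)/(1 − 0.91) = 83.000.
The smallest integer exceeding 83.000 is 84, and checking k=84: (92)/(101) = 0.9109 > 0.91.

k = 84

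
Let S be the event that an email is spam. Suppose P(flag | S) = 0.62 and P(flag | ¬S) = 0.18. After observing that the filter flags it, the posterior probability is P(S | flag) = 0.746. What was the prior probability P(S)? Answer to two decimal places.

P(S) = 0.46

Bayes' rule in odds form gives O(S|E) = O(S)·[P(E|S)/P(E|¬S)], hence O(S) = O(S|E)/LR.
Posterior odds = 0.746/(1−0.746) = 2.9370. LR = 0.62/0.18 = 3.4444.
Prior odds = 2.9370/3.4444 = 0.8527, so P(S) = 0.8527/(1+0.8527) ≈ 0.46.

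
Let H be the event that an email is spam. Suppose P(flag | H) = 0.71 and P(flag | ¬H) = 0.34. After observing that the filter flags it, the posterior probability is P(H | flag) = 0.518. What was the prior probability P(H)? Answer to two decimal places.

Bayes' rule in odds form gives O(H|E) = O(H)·[P(E|H)/P(E|¬H)], hence O(H) = O(H|E)/LR.
Posterior odds = 0.518/(1−0.518) = 1.0747. LR = 0.71/0.34 = 2.0882.
Prior odds = 1.0747/2.0882 = 0.5147, so P(H) = 0.5147/(1+0.5147) ≈ 0.34.

P(H) = 0.34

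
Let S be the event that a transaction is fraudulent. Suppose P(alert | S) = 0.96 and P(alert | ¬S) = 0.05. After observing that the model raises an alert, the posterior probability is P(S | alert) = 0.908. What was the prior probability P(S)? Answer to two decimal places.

Bayes' rule in odds form gives O(S|E) = O(S)·[P(E|S)/P(E|¬S)], hence O(S) = O(S|E)/LR.
Posterior odds = 0.908/(1−0.908) = 9.8696. LR = 0.96/0.05 = 19.2000.
Prior odds = 9.8696/19.2000 = 0.5140, so P(S) = 0.5140/(1+0.5140) ≈ 0.34.

P(S) = 0.34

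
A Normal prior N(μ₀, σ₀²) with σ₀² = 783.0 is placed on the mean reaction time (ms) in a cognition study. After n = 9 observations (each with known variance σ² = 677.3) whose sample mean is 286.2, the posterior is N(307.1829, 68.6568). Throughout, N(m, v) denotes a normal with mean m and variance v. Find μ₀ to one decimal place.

μ₀ = 525.5

The posterior mean is a precision-weighted average: μ_n = (τ₀μ₀ + τ_data·x̄)/(τ₀+τ_data), with τ₀=1/σ₀² and τ_data=n/σ².
Here τ₀ = 1/783.0 = 0.001277 and τ_data = 9/677.3 = 0.013288, so τ_n = 0.014565.
Rearranging for μ₀: μ₀ = (μ_n·τ_n − τ_data·x̄)/τ₀ = (307.1829·0.014565 − 0.013288·286.2) / 0.001277 = 0.671093/0.001277 ≈ 525.5.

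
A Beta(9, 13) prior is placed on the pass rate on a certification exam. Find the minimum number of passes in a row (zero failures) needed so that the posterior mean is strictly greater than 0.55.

k = 7

After k passes and 0 failures the posterior is Beta(9+k, 13), with mean (9+k)/(9+13+k).
Set (9+k)/(22+k) > 0.55 and solve: k > (0.55·22 − 9)/(1 − 0.55) = 6.889.
The smallest integer exceeding 6.889 is 7, and checking k=7: (16)/(29) = 0.5517 > 0.55.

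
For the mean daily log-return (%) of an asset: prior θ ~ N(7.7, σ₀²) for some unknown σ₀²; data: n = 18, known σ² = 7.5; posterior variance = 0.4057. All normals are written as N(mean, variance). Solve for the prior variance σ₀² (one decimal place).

σ₀² = 15.4

For the Normal–Normal model with known σ², precisions add: τ_n = τ₀ + n/σ².
So 1/σ₀² = 1/0.4057 − 18/7.5 = 2.464876 − 2.400000 = 0.064876.
Hence σ₀² = 1/0.064876 ≈ 15.4.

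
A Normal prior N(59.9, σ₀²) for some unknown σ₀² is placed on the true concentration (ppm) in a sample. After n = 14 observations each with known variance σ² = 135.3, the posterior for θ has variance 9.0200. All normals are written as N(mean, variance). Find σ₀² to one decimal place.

σ₀² = 135.3

Posterior precision equals prior precision plus data precision: 1/σ_n² = 1/σ₀² + n/σ².
So 1/σ₀² = 1/9.0200 − 14/135.3 = 0.110865 − 0.103474 = 0.007391.
Hence σ₀² = 1/0.007391 ≈ 135.3.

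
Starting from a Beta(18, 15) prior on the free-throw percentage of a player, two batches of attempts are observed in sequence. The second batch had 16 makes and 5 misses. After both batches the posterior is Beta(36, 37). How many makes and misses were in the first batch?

Sequential conjugate updates are equivalent to a single update on the pooled data, so total successes = posterior α − prior α and total failures = posterior β − prior β.
Total across both batches: 36−18=18 makes, 37−15=22 misses.
Subtract the second batch: 18−16=2 makes and 22−5=17 misses.

2 makes and 17 misses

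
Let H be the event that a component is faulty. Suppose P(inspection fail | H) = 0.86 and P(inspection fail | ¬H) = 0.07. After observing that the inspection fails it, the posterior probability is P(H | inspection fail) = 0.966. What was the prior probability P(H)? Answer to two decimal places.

P(H) = 0.70

Bayes' rule in odds form gives O(H|E) = O(H)·[P(E|H)/P(E|¬H)], hence O(H) = O(H|E)/LR.
Posterior odds = 0.966/(1−0.966) = 28.4118. LR = 0.86/0.07 = 12.2857.
Prior odds = 28.4118/12.2857 = 2.3126, so P(H) = 2.3126/(1+2.3126) ≈ 0.70.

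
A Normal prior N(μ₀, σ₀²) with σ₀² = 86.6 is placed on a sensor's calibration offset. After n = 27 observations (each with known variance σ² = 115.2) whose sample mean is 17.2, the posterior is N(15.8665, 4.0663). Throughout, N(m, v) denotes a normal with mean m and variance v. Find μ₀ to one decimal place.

The posterior mean is a precision-weighted average: μ_n = (τ₀μ₀ + τ_data·x̄)/(τ₀+τ_data), with τ₀=1/σ₀² and τ_data=n/σ².
Here τ₀ = 1/86.6 = 0.011547 and τ_data = 27/115.2 = 0.234375, so τ_n = 0.245922.
Rearranging for μ₀: μ₀ = (μ_n·τ_n − τ_data·x̄)/τ₀ = (15.8665·0.245922 − 0.234375·17.2) / 0.011547 = -0.129329/0.011547 ≈ -11.2.

μ₀ = -11.2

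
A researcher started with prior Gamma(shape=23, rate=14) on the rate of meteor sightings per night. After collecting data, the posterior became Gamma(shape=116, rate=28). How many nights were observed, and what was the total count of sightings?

n = 14 nights with total 93 sightings

Gamma–Poisson conjugacy: posterior shape = α + Σxᵢ, posterior rate = β + n.
Matching: Σxᵢ = 116 − 23 = 93 and n = 28 − 14 = 14.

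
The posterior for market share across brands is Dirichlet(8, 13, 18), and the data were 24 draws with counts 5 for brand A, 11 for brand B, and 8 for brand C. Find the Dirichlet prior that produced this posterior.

For a Dirichlet(α) prior with multinomial counts c, the posterior is Dirichlet(α + c) componentwise.
Subtract each count from the matching posterior parameter: 8−5=3, 13−11=2, 18−8=10.

Dirichlet(3, 2, 10)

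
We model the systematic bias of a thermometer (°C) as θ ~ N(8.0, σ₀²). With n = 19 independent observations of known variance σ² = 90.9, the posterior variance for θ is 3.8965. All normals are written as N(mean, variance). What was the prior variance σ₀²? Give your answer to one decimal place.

σ₀² = 21.0

For the Normal–Normal model with known σ², precisions add: τ_n = τ₀ + n/σ².
So 1/σ₀² = 1/3.8965 − 19/90.9 = 0.256641 − 0.209021 = 0.047620.
Hence σ₀² = 1/0.047620 ≈ 21.0.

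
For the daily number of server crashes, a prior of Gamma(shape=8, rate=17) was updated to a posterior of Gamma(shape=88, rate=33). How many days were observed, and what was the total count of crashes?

n = 16 days with total 80 crashes

A Gamma(α, β) prior (rate parametrization) on a Poisson rate with n observations summing to S gives posterior Gamma(α+S, β+n).
Matching: Σxᵢ = 88 − 8 = 80 and n = 33 − 17 = 16.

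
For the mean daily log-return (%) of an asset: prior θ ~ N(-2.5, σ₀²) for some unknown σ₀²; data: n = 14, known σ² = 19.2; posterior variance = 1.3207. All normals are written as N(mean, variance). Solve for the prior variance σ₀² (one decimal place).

For the Normal–Normal model with known σ², precisions add: τ_n = τ₀ + n/σ².
So 1/σ₀² = 1/1.3207 − 14/19.2 = 0.757174 − 0.729167 = 0.028007.
Hence σ₀² = 1/0.028007 ≈ 35.7.

σ₀² = 35.7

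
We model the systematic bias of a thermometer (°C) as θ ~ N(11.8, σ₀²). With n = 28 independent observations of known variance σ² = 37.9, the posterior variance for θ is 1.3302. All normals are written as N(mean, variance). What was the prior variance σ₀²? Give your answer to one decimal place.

For the Normal–Normal model with known σ², precisions add: τ_n = τ₀ + n/σ².
So 1/σ₀² = 1/1.3302 − 28/37.9 = 0.751767 − 0.738786 = 0.012981.
Hence σ₀² = 1/0.012981 ≈ 77.0.

σ₀² = 77.0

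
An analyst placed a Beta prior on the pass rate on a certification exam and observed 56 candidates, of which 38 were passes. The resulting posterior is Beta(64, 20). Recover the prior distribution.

A Beta(a, b) prior with s successes and f failures in binomial data gives a Beta(a+s, b+f) posterior.
Subtract the data counts: 64−38=26, 20−18=2.

Beta(26, 2)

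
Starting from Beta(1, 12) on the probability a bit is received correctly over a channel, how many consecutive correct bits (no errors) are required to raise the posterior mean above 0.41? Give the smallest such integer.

After k correct bits and 0 errors the posterior is Beta(1+k, 12), with mean (1+k)/(1+12+k).
Set (1+k)/(13+k) > 0.41 and solve: k > (0.41·13 − 1)/(1 − 0.41) = 7.339.
The smallest integer exceeding 7.339 is 8, and checking k=8: (9)/(21) = 0.4286 > 0.41.

k = 8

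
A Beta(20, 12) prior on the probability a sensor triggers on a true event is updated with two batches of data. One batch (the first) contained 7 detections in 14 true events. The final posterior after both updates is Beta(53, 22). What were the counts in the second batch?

26 detections and 3 misses

Because Beta–binomial updating is additive in the counts, the combined data contributed (α_post−α_prior, β_post−β_prior) successes and failures.
Total across both batches: 53−20=33 detections, 22−12=10 misses.
Subtract the first batch: 33−7=26 detections and 10−7=3 misses.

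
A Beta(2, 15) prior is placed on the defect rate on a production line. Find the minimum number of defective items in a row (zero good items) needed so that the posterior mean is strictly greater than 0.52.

After k defective items and 0 good items the posterior is Beta(2+k, 15), with mean (2+k)/(2+15+k).
Set (2+k)/(17+k) > 0.52 and solve: k > (0.52·17 − 2)/(1 − 0.52) = 14.250.
The smallest integer exceeding 14.250 is 15, and checking k=15: (17)/(32) = 0.5312 > 0.52.

k = 15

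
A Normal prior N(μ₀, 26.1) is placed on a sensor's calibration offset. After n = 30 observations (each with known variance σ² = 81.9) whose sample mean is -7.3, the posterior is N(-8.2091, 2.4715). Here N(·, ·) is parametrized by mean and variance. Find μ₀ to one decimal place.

The posterior mean is a precision-weighted average: μ_n = (τ₀μ₀ + τ_data·x̄)/(τ₀+τ_data), with τ₀=1/σ₀² and τ_data=n/σ².
Here τ₀ = 1/26.1 = 0.038314 and τ_data = 30/81.9 = 0.366300, so τ_n = 0.404614.
Rearranging for μ₀: μ₀ = (μ_n·τ_n − τ_data·x̄)/τ₀ = (-8.2091·0.404614 − 0.366300·-7.3) / 0.038314 = -0.647527/0.038314 ≈ -16.9.

μ₀ = -16.9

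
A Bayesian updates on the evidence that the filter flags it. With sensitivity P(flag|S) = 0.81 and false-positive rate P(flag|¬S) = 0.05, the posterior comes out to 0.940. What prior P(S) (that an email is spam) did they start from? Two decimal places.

P(S) = 0.49

In odds form, posterior odds = prior odds × likelihood ratio, so prior odds = posterior odds ÷ LR.
Posterior odds = 0.940/(1−0.940) = 15.6667. LR = 0.81/0.05 = 16.2000.
Prior odds = 15.6667/16.2000 = 0.9671, so P(S) = 0.9671/(1+0.9671) ≈ 0.49.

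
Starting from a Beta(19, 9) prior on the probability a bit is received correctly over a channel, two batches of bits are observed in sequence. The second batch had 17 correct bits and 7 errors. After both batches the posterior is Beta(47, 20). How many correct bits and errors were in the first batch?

11 correct bits and 4 errors

Sequential conjugate updates are equivalent to a single update on the pooled data, so total successes = posterior α − prior α and total failures = posterior β − prior β.
Total across both batches: 47−19=28 correct bits, 20−9=11 errors.
Subtract the second batch: 28−17=11 correct bits and 11−7=4 errors.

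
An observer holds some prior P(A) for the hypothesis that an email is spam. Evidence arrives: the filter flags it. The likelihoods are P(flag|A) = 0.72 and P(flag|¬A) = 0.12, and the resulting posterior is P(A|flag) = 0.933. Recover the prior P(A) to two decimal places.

P(A) = 0.70

In odds form, posterior odds = prior odds × likelihood ratio, so prior odds = posterior odds ÷ LR.
Posterior odds = 0.933/(1−0.933) = 13.9254. LR = 0.72/0.12 = 6.0000.
Prior odds = 13.9254/6.0000 = 2.3209, so P(A) = 2.3209/(1+2.3209) ≈ 0.70.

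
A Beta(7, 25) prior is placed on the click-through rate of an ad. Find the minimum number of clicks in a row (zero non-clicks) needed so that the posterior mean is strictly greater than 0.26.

k = 2

After k clicks and 0 non-clicks the posterior is Beta(7+k, 25), with mean (7+k)/(7+25+k).
Set (7+k)/(32+k) > 0.26 and solve: k > (0.26·32 − 7)/(1 − 0.26) = 1.784.
The smallest integer exceeding 1.784 is 2.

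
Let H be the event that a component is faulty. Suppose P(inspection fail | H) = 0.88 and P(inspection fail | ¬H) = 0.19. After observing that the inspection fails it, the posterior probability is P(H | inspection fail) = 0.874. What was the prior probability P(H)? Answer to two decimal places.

In odds form, posterior odds = prior odds × likelihood ratio, so prior odds = posterior odds ÷ LR.
Posterior odds = 0.874/(1−0.874) = 6.9365. LR = 0.88/0.19 = 4.6316.
Prior odds = 6.9365/4.6316 = 1.4976, so P(H) = 1.4976/(1+1.4976) ≈ 0.60.

P(H) = 0.60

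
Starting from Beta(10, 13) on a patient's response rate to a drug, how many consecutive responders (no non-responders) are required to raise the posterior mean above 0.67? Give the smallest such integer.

k = 17

After k responders and 0 non-responders the posterior is Beta(10+k, 13), with mean (10+k)/(10+13+k).
Set (10+k)/(23+k) > 0.67 and solve: k > (0.67·23 − 10)/(1 − 0.67) = 16.394.
The smallest integer exceeding 16.394 is 17, and checking k=17: (27)/(40) = 0.6750 > 0.67.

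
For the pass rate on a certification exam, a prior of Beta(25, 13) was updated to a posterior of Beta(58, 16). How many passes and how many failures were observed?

Beta is conjugate to the binomial likelihood: posterior = Beta(a+s, b+f).
Match parameters: s=58−25=33, f=16−13=3.

33 passes and 3 failures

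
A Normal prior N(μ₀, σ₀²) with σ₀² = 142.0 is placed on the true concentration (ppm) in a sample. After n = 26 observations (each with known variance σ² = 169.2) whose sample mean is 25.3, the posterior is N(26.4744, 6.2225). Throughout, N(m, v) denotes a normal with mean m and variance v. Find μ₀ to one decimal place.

The posterior mean is a precision-weighted average: μ_n = (τ₀μ₀ + τ_data·x̄)/(τ₀+τ_data), with τ₀=1/σ₀² and τ_data=n/σ².
Here τ₀ = 1/142.0 = 0.007042 and τ_data = 26/169.2 = 0.153664, so τ_n = 0.160706.
Rearranging for μ₀: μ₀ = (μ_n·τ_n − τ_data·x̄)/τ₀ = (26.4744·0.160706 − 0.153664·25.3) / 0.007042 = 0.366896/0.007042 ≈ 52.1.

μ₀ = 52.1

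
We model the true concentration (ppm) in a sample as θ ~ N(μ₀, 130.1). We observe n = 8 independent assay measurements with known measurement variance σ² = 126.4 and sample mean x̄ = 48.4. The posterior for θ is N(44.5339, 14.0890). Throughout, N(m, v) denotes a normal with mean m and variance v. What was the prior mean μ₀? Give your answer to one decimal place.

μ₀ = 12.7

The posterior mean is a precision-weighted average: μ_n = (τ₀μ₀ + τ_data·x̄)/(τ₀+τ_data), with τ₀=1/σ₀² and τ_data=n/σ².
Here τ₀ = 1/130.1 = 0.007686 and τ_data = 8/126.4 = 0.063291, so τ_n = 0.070977.
Rearranging for μ₀: μ₀ = (μ_n·τ_n − τ_data·x̄)/τ₀ = (44.5339·0.070977 − 0.063291·48.4) / 0.007686 = 0.097598/0.007686 ≈ 12.7.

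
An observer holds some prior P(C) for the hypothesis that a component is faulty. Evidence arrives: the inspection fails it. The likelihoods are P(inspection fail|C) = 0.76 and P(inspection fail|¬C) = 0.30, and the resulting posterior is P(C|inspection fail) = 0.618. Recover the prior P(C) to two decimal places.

P(C) = 0.39

In odds form, posterior odds = prior odds × likelihood ratio, so prior odds = posterior odds ÷ LR.
Posterior odds = 0.618/(1−0.618) = 1.6178. LR = 0.76/0.30 = 2.5333.
Prior odds = 1.6178/2.5333 = 0.6386, so P(C) = 0.6386/(1+0.6386) ≈ 0.39.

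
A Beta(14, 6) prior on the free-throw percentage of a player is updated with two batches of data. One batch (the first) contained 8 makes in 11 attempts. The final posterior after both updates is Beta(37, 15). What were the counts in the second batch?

Sequential conjugate updates are equivalent to a single update on the pooled data, so total successes = posterior α − prior α and total failures = posterior β − prior β.
Total across both batches: 37−14=23 makes, 15−6=9 misses.
Subtract the first batch: 23−8=15 makes and 9−3=6 misses.

15 makes and 6 misses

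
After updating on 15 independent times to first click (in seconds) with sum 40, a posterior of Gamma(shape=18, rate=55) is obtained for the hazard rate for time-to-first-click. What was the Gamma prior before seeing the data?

Gamma–exponential conjugacy: posterior shape = α + n, posterior rate = β + Σtᵢ.
So α = 18 − 15 = 3 and β = 55 − 40 = 15.

Gamma(shape=3, rate=15)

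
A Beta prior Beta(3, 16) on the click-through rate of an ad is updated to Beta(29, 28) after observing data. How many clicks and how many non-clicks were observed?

26 clicks and 12 non-clicks

Beta is conjugate to the binomial likelihood: posterior = Beta(α+s, β+f).
So s = 29 − 3 = 26 and f = 28 − 16 = 12.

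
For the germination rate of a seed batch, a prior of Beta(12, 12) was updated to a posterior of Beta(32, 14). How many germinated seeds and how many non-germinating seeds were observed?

20 germinated seeds and 2 non-germinating seeds

Beta is conjugate to the binomial likelihood: posterior = Beta(a+s, b+f).
So s = 32 − 12 = 20 and f = 14 − 12 = 2.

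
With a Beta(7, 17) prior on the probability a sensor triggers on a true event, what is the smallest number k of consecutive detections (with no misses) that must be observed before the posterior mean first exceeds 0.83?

k = 77

After k detections and 0 misses the posterior is Beta(7+k, 17), with mean (7+k)/(7+17+k).
Set (7+k)/(24+k) > 0.83 and solve: k > (0.83·24 − 7)/(1 − 0.83) = 76.000.
The smallest integer exceeding 76.000 is 77, and checking k=77: (84)/(101) = 0.8317 > 0.83.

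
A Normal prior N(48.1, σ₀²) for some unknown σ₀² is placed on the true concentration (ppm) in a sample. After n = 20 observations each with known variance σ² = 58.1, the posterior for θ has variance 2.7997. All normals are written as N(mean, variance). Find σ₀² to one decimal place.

σ₀² = 77.2

For the Normal–Normal model with known σ², precisions add: τ_n = τ₀ + n/σ².
So 1/σ₀² = 1/2.7997 − 20/58.1 = 0.357181 − 0.344234 = 0.012947.
Hence σ₀² = 1/0.012947 ≈ 77.2.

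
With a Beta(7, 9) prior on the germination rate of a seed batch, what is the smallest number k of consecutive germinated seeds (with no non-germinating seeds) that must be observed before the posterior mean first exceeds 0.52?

k = 3

After k germinated seeds and 0 non-germinating seeds the posterior is Beta(7+k, 9), with mean (7+k)/(7+9+k).
Set (7+k)/(16+k) > 0.52 and solve: k > (0.52·16 − 7)/(1 − 0.52) = 2.750.
The smallest integer exceeding 2.750 is 3.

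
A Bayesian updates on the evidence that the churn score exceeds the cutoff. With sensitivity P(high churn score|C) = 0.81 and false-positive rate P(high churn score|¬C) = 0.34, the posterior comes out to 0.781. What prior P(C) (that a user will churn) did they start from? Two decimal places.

P(C) = 0.60

In odds form, posterior odds = prior odds × likelihood ratio, so prior odds = posterior odds ÷ LR.
Posterior odds = 0.781/(1−0.781) = 3.5662. LR = 0.81/0.34 = 2.3824.
Prior odds = 3.5662/2.3824 = 1.4969, so P(C) = 1.4969/(1+1.4969) ≈ 0.60.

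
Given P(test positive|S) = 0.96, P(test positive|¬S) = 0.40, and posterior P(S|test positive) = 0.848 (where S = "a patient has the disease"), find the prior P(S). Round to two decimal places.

P(S) = 0.70

Bayes' rule in odds form gives O(S|E) = O(S)·[P(E|S)/P(E|¬S)], hence O(S) = O(S|E)/LR.
Posterior odds = 0.848/(1−0.848) = 5.5789. LR = 0.96/0.40 = 2.4000.
Prior odds = 5.5789/2.4000 = 2.3245, so P(S) = 2.3245/(1+2.3245) ≈ 0.70.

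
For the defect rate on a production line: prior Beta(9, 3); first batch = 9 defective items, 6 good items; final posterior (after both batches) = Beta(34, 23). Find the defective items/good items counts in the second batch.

Sequential conjugate updates are equivalent to a single update on the pooled data, so total successes = posterior α − prior α and total failures = posterior β − prior β.
Total across both batches: 34−9=25 defective items, 23−3=20 good items.
Subtract the first batch: 25−9=16 defective items and 20−6=14 good items.

16 defective items and 14 good items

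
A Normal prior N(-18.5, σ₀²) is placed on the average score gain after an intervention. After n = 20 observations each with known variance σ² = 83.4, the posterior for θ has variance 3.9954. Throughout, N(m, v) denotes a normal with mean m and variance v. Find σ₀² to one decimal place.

Posterior precision equals prior precision plus data precision: 1/σ_n² = 1/σ₀² + n/σ².
So 1/σ₀² = 1/3.9954 − 20/83.4 = 0.250288 − 0.239808 = 0.010480.
Hence σ₀² = 1/0.010480 ≈ 95.4.

σ₀² = 95.4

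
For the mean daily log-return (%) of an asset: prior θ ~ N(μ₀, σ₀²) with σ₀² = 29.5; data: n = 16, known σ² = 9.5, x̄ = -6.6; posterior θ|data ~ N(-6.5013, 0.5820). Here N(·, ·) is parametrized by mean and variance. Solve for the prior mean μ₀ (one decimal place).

μ₀ = -1.6

The posterior mean is a precision-weighted average: μ_n = (τ₀μ₀ + τ_data·x̄)/(τ₀+τ_data), with τ₀=1/σ₀² and τ_data=n/σ².
Here τ₀ = 1/29.5 = 0.033898 and τ_data = 16/9.5 = 1.684211, so τ_n = 1.718109.
Rearranging for μ₀: μ₀ = (μ_n·τ_n − τ_data·x̄)/τ₀ = (-6.5013·1.718109 − 1.684211·-6.6) / 0.033898 = -0.054149/0.033898 ≈ -1.6.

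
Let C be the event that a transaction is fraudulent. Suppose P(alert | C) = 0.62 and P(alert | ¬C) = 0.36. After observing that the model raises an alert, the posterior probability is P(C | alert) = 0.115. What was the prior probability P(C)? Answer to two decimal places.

P(C) = 0.07

In odds form, posterior odds = prior odds × likelihood ratio, so prior odds = posterior odds ÷ LR.
Posterior odds = 0.115/(1−0.115) = 0.1299. LR = 0.62/0.36 = 1.7222.
Prior odds = 0.1299/1.7222 = 0.0754, so P(C) = 0.0754/(1+0.0754) ≈ 0.07.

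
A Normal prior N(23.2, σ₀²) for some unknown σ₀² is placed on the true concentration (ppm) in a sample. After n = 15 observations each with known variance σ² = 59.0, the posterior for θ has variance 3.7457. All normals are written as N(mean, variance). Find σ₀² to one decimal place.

σ₀² = 78.5

Posterior precision equals prior precision plus data precision: 1/σ_n² = 1/σ₀² + n/σ².
So 1/σ₀² = 1/3.7457 − 15/59.0 = 0.266973 − 0.254237 = 0.012736.
Hence σ₀² = 1/0.012736 ≈ 78.5.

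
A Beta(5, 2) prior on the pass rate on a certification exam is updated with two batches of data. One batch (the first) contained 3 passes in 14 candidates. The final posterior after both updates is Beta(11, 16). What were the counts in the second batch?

Sequential conjugate updates are equivalent to a single update on the pooled data, so total successes = posterior α − prior α and total failures = posterior β − prior β.
Total across both batches: 11−5=6 passes, 16−2=14 failures.
Subtract the first batch: 6−3=3 passes and 14−11=3 failures.

3 passes and 3 failures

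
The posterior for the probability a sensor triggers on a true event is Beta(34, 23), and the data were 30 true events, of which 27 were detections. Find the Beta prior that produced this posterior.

Beta is conjugate to the binomial likelihood: posterior = Beta(a+s, b+f).
So a = 34 − 27 = 7 and b = 23 − 3 = 20.

Beta(7, 20)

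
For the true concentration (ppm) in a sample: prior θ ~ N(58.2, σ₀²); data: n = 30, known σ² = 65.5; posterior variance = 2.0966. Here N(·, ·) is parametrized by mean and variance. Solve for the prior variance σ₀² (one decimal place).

For the Normal–Normal model with known σ², precisions add: τ_n = τ₀ + n/σ².
So 1/σ₀² = 1/2.0966 − 30/65.5 = 0.476963 − 0.458015 = 0.018948.
Hence σ₀² = 1/0.018948 ≈ 52.8.

σ₀² = 52.8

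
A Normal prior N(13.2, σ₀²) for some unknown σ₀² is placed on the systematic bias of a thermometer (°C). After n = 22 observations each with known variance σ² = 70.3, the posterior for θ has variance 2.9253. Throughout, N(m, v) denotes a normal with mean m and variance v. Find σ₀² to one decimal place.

σ₀² = 34.6

For the Normal–Normal model with known σ², precisions add: τ_n = τ₀ + n/σ².
So 1/σ₀² = 1/2.9253 − 22/70.3 = 0.341845 − 0.312945 = 0.028900.
Hence σ₀² = 1/0.028900 ≈ 34.6.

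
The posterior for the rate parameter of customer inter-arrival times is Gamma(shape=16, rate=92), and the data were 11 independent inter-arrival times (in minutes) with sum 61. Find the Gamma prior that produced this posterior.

Gamma(shape=5, rate=31)

For an exponential likelihood with a Gamma(α, β) prior on the rate, n observations with total T give posterior Gamma(α+n, β+T).
So α = 16 − 11 = 5 and β = 92 − 61 = 31.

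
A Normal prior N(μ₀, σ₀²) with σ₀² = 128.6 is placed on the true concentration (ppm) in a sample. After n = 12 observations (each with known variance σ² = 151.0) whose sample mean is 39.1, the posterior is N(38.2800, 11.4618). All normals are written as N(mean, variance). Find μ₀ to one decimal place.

μ₀ = 29.9

With known observation variance, the Normal–Normal posterior has precision τ_n = τ₀ + n/σ² and mean μ_n = (τ₀μ₀ + (n/σ²)x̄)/τ_n.
Here τ₀ = 1/128.6 = 0.007776 and τ_data = 12/151.0 = 0.079470, so τ_n = 0.087246.
Rearranging for μ₀: μ₀ = (μ_n·τ_n − τ_data·x̄)/τ₀ = (38.2800·0.087246 − 0.079470·39.1) / 0.007776 = 0.232500/0.007776 ≈ 29.9.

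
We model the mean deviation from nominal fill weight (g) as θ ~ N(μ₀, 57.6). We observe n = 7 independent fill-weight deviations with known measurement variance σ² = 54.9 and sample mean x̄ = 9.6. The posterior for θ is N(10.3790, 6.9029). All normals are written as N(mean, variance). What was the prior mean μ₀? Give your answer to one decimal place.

μ₀ = 16.1

With known observation variance, the Normal–Normal posterior has precision τ_n = τ₀ + n/σ² and mean μ_n = (τ₀μ₀ + (n/σ²)x̄)/τ_n.
Here τ₀ = 1/57.6 = 0.017361 and τ_data = 7/54.9 = 0.127505, so τ_n = 0.144866.
Rearranging for μ₀: μ₀ = (μ_n·τ_n − τ_data·x̄)/τ₀ = (10.3790·0.144866 − 0.127505·9.6) / 0.017361 = 0.279516/0.017361 ≈ 16.1.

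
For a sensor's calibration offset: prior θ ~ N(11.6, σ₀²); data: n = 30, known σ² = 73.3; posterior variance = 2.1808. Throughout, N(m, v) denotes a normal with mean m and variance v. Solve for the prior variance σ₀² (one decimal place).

Posterior precision equals prior precision plus data precision: 1/σ_n² = 1/σ₀² + n/σ².
So 1/σ₀² = 1/2.1808 − 30/73.3 = 0.458547 − 0.409277 = 0.049270.
Hence σ₀² = 1/0.049270 ≈ 20.3.

σ₀² = 20.3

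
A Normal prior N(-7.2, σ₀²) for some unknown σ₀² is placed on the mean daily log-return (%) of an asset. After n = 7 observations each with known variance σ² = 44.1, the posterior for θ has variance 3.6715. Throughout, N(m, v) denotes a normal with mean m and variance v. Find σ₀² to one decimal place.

Posterior precision equals prior precision plus data precision: 1/σ_n² = 1/σ₀² + n/σ².
So 1/σ₀² = 1/3.6715 − 7/44.1 = 0.272368 − 0.158730 = 0.113638.
Hence σ₀² = 1/0.113638 ≈ 8.8.

σ₀² = 8.8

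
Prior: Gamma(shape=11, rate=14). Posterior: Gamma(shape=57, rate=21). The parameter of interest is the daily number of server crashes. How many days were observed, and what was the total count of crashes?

n = 7 days with total 46 crashes

A Gamma(α, β) prior (rate parametrization) on a Poisson rate with n observations summing to S gives posterior Gamma(α+S, β+n).
Matching: Σxᵢ = 57 − 11 = 46 and n = 21 − 14 = 7.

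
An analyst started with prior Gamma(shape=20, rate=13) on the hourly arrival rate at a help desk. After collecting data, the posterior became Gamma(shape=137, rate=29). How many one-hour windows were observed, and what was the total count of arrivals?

n = 16 one-hour windows with total 117 arrivals

Gamma–Poisson conjugacy: posterior shape = α + Σxᵢ, posterior rate = β + n.
Matching: Σxᵢ = 137 − 20 = 117 and n = 29 − 13 = 16.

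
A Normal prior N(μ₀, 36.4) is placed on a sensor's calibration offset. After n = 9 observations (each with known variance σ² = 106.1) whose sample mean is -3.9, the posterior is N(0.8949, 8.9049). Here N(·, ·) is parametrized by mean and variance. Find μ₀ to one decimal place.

μ₀ = 15.7

The posterior mean is a precision-weighted average: μ_n = (τ₀μ₀ + τ_data·x̄)/(τ₀+τ_data), with τ₀=1/σ₀² and τ_data=n/σ².
Here τ₀ = 1/36.4 = 0.027473 and τ_data = 9/106.1 = 0.084826, so τ_n = 0.112299.
Rearranging for μ₀: μ₀ = (μ_n·τ_n − τ_data·x̄)/τ₀ = (0.8949·0.112299 − 0.084826·-3.9) / 0.027473 = 0.431318/0.027473 ≈ 15.7.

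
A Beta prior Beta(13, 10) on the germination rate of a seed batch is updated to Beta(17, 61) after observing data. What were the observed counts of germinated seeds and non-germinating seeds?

Under Beta–binomial conjugacy the posterior parameters are (a+s, b+f).
Match parameters: s=17−13=4, f=61−10=51.

4 germinated seeds and 51 non-germinating seeds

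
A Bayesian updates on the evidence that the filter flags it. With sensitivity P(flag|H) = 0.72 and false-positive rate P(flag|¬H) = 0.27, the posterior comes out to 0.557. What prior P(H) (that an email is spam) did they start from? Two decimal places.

P(H) = 0.32

Bayes' rule in odds form gives O(H|E) = O(H)·[P(E|H)/P(E|¬H)], hence O(H) = O(H|E)/LR.
Posterior odds = 0.557/(1−0.557) = 1.2573. LR = 0.72/0.27 = 2.6667.
Prior odds = 1.2573/2.6667 = 0.4715, so P(H) = 0.4715/(1+0.4715) ≈ 0.32.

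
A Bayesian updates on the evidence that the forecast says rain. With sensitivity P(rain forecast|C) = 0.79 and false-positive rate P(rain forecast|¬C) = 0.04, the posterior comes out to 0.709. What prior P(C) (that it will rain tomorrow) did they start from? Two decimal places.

Bayes' rule in odds form gives O(C|E) = O(C)·[P(E|C)/P(E|¬C)], hence O(C) = O(C|E)/LR.
Posterior odds = 0.709/(1−0.709) = 2.4364. LR = 0.79/0.04 = 19.7500.
Prior odds = 2.4364/19.7500 = 0.1234, so P(C) = 0.1234/(1+0.1234) ≈ 0.11.

P(C) = 0.11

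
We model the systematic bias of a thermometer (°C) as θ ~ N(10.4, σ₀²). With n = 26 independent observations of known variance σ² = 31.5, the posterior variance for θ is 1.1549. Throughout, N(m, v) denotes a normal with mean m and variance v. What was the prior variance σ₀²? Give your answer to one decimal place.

For the Normal–Normal model with known σ², precisions add: τ_n = τ₀ + n/σ².
So 1/σ₀² = 1/1.1549 − 26/31.5 = 0.865876 − 0.825397 = 0.040479.
Hence σ₀² = 1/0.040479 ≈ 24.7.

σ₀² = 24.7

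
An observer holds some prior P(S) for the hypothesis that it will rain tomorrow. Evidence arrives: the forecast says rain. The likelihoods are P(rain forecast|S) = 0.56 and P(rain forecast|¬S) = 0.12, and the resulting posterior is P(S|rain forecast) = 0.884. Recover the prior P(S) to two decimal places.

Bayes' rule in odds form gives O(S|E) = O(S)·[P(E|S)/P(E|¬S)], hence O(S) = O(S|E)/LR.
Posterior odds = 0.884/(1−0.884) = 7.6207. LR = 0.56/0.12 = 4.6667.
Prior odds = 7.6207/4.6667 = 1.6330, so P(S) = 1.6330/(1+1.6330) ≈ 0.62.

P(S) = 0.62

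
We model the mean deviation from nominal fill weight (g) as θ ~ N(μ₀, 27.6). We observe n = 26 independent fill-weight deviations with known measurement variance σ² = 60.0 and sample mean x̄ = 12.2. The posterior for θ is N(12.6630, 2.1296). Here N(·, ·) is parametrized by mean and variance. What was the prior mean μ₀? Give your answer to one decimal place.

μ₀ = 18.2

With known observation variance, the Normal–Normal posterior has precision τ_n = τ₀ + n/σ² and mean μ_n = (τ₀μ₀ + (n/σ²)x̄)/τ_n.
Here τ₀ = 1/27.6 = 0.036232 and τ_data = 26/60.0 = 0.433333, so τ_n = 0.469565.
Rearranging for μ₀: μ₀ = (μ_n·τ_n − τ_data·x̄)/τ₀ = (12.6630·0.469565 − 0.433333·12.2) / 0.036232 = 0.659439/0.036232 ≈ 18.2.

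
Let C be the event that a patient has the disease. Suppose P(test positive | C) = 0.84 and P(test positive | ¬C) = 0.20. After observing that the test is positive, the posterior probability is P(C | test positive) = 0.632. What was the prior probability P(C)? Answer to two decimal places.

P(C) = 0.29

In odds form, posterior odds = prior odds × likelihood ratio, so prior odds = posterior odds ÷ LR.
Posterior odds = 0.632/(1−0.632) = 1.7174. LR = 0.84/0.20 = 4.2000.
Prior odds = 1.7174/4.2000 = 0.4089, so P(C) = 0.4089/(1+0.4089) ≈ 0.29.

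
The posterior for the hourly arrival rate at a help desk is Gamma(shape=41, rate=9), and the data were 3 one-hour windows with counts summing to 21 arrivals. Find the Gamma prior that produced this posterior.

Gamma–Poisson conjugacy: posterior shape = α + Σxᵢ, posterior rate = β + n.
So α = 41 − 21 = 20 and β = 9 − 3 = 6.

Gamma(shape=20, rate=6)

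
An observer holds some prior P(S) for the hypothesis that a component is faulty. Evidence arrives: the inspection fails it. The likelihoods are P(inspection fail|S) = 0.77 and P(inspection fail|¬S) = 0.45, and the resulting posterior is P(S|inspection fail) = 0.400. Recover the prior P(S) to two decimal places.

Bayes' rule in odds form gives O(S|E) = O(S)·[P(E|S)/P(E|¬S)], hence O(S) = O(S|E)/LR.
Posterior odds = 0.400/(1−0.400) = 0.6667. LR = 0.77/0.45 = 1.7111.
Prior odds = 0.6667/1.7111 = 0.3896, so P(S) = 0.3896/(1+0.3896) ≈ 0.28.

P(S) = 0.28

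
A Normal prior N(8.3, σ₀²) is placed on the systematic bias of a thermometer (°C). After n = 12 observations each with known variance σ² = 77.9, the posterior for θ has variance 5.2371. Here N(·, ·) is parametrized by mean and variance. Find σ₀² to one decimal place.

σ₀² = 27.1

For the Normal–Normal model with known σ², precisions add: τ_n = τ₀ + n/σ².
So 1/σ₀² = 1/5.2371 − 12/77.9 = 0.190945 − 0.154044 = 0.036901.
Hence σ₀² = 1/0.036901 ≈ 27.1.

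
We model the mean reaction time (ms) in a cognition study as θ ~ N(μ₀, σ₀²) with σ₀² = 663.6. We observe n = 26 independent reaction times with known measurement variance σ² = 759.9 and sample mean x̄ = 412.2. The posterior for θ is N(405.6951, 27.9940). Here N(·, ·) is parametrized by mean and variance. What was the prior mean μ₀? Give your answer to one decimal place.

μ₀ = 258.0

The posterior mean is a precision-weighted average: μ_n = (τ₀μ₀ + τ_data·x̄)/(τ₀+τ_data), with τ₀=1/σ₀² and τ_data=n/σ².
Here τ₀ = 1/663.6 = 0.001507 and τ_data = 26/759.9 = 0.034215, so τ_n = 0.035722.
Rearranging for μ₀: μ₀ = (μ_n·τ_n − τ_data·x̄)/τ₀ = (405.6951·0.035722 − 0.034215·412.2) / 0.001507 = 0.388817/0.001507 ≈ 258.0.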